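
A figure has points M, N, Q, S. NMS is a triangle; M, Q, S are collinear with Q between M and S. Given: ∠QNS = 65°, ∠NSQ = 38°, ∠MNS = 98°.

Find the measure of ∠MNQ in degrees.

1. ∠NQS = 77°  [△NQS]
2. ∠MSN = 38°  [Q on ray SM]
3. ∠NMS = 44°  [△NMS]
4. ∠MQN = 103°  [linear pair at Q on MS]
5. ∠NMQ = 44°  [Q on ray MS]
6. ∠MNQ = 33°  [△NMQ]

∠MNQ = 33°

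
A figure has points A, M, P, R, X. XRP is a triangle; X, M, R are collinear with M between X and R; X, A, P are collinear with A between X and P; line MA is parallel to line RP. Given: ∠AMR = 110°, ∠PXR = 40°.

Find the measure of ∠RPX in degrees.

1. ∠AMX = 70°  [linear pair at M on XR]
2. ∠AXM = 40°  [M on XR, A on XP]
3. ∠MAX = 70°  [△XMA]
4. ∠RPX = 70°  [MA∥RP, corresponding at A]

∠RPX = 70°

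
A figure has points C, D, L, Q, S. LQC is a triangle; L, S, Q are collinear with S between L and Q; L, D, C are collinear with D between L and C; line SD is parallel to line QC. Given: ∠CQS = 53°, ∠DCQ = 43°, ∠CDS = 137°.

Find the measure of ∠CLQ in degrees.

∠CLQ = 84°

1. ∠CQL = 53°  [S on ray QL]
2. ∠LCQ = 43°  [D on ray CL]
3. ∠CLQ = 84°  [△LQC]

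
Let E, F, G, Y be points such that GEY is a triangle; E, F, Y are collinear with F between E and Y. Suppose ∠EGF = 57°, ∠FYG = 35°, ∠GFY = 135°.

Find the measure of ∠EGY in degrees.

1. ∠EYG = 35°  [F on ray YE]
2. ∠EFG = 45°  [linear pair at F on EY]
3. ∠FEG = 78°  [△GEF]
4. ∠GEY = 78°  [F on ray EY]
5. ∠EGY = 67°  [△GEY]

∠EGY = 67°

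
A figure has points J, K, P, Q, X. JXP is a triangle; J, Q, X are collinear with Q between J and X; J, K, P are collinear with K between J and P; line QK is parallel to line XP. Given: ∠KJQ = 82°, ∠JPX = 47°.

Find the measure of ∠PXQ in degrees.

1. ∠PJX = 82°  [Q on JX, K on JP]
2. ∠JXP = 51°  [△JXP]
3. ∠PXQ = 51°  [Q on ray XJ]

∠PXQ = 51°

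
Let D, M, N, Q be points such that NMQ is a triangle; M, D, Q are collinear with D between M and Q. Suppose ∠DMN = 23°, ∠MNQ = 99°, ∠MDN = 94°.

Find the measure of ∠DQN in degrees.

∠DQN = 58°

1. ∠NMQ = 23°  [D on ray MQ]
2. ∠MQN = 58°  [△NMQ]
3. ∠DQN = 58°  [D on ray QM]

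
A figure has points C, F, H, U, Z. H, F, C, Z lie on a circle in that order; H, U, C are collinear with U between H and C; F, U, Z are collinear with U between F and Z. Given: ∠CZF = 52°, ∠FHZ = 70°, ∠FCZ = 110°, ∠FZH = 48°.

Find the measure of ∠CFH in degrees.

1. ∠CHF = 52°  [same arc FC]
2. ∠FCH = 48°  [same arc HF]
3. ∠CFH = 80°  [△HFC]

∠CFH = 80°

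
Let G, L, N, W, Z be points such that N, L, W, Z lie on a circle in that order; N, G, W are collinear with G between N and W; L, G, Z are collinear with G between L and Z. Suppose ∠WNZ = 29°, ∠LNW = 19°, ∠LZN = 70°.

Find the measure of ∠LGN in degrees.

1. ∠WLZ = 29°  [same arc WZ]
2. ∠LWN = 70°  [same arc NL]
3. ∠LGW = 81°  [△LGW]
4. ∠LGN = 99°  [linear pair at G on NW]

∠LGN = 99°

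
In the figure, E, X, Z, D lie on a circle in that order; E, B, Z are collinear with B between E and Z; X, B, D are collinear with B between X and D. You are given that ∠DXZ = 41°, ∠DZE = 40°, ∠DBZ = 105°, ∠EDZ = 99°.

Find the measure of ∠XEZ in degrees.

∠XEZ = 35°

1. ∠DXE = 40°  [same arc ED]
2. ∠EBX = 105°  [vertical angles at B]
3. ∠XEZ = 35°  [△EBX]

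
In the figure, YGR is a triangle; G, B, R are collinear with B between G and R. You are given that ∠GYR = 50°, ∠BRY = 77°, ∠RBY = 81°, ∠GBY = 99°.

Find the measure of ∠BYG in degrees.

1. ∠GRY = 77°  [B on ray RG]
2. ∠RGY = 53°  [△YGR]
3. ∠BGY = 53°  [B on ray GR]
4. ∠BYG = 28°  [△YGB]

∠BYG = 28°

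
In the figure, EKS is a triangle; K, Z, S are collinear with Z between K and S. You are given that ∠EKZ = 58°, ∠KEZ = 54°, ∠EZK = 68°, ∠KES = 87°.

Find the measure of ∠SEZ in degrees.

∠SEZ = 33°

1. ∠EKS = 58°  [Z on ray KS]
2. ∠EZS = 112°  [linear pair at Z on KS]
3. ∠ESK = 35°  [△EKS]
4. ∠ESZ = 35°  [Z on ray SK]
5. ∠SEZ = 33°  [△EZS]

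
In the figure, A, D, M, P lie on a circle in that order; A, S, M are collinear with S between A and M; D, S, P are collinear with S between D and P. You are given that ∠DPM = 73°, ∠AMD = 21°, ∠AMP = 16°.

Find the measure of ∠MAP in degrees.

∠MAP = 70°

1. ∠MSP = 91°  [△MSP]
2. ∠APD = 21°  [same arc AD]
3. ∠ASP = 89°  [linear pair at S on AM]
4. ∠MAP = 70°  [△ASP]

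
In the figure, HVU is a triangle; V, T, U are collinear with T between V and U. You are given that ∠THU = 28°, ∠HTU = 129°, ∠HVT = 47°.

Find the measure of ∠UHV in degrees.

1. ∠HUT = 23°  [△HTU]
2. ∠HVU = 47°  [T on ray VU]
3. ∠HUV = 23°  [T on ray UV]
4. ∠UHV = 110°  [△HVU]

∠UHV = 110°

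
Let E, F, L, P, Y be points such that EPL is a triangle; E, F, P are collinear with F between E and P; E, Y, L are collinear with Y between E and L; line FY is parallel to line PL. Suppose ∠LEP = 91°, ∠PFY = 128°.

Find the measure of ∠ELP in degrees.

∠ELP = 37°

1. ∠FEY = 91°  [F on EP, Y on EL]
2. ∠EFY = 52°  [linear pair at F on EP]
3. ∠EYF = 37°  [△EFY]
4. ∠ELP = 37°  [FY∥PL, corresponding at Y]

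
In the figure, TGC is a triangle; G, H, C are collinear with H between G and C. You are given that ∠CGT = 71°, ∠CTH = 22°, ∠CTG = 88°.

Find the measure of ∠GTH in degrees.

1. ∠GCT = 21°  [△TGC]
2. ∠HGT = 71°  [H on ray GC]
3. ∠HCT = 21°  [H on ray CG]
4. ∠CHT = 137°  [△THC]
5. ∠GHT = 43°  [linear pair at H on GC]
6. ∠GTH = 66°  [△TGH]

∠GTH = 66°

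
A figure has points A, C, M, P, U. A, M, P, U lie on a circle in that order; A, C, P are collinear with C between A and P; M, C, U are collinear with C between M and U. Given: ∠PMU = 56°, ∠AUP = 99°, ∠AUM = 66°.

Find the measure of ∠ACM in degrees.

∠ACM = 122°

1. ∠PAU = 56°  [same arc PU]
2. ∠AMP = 81°  [cyclic AMPU, opposite ∠M+∠U]
3. ∠APU = 25°  [△APU]
4. ∠APM = 66°  [same arc AM]
5. ∠MAP = 33°  [△AMP]
6. ∠AMU = 25°  [same arc AU]
7. ∠ACM = 122°  [△ACM]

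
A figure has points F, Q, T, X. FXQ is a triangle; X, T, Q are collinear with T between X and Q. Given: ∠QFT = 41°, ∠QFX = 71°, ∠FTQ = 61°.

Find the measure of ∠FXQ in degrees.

1. ∠FQT = 78°  [△FTQ]
2. ∠FQX = 78°  [T on ray QX]
3. ∠FXQ = 31°  [△FXQ]

∠FXQ = 31°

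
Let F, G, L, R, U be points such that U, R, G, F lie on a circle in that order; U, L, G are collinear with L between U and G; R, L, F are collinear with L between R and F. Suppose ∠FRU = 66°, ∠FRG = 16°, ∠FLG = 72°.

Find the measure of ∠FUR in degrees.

∠FUR = 58°

1. ∠FUG = 16°  [same arc GF]
2. ∠FLU = 108°  [linear pair at L on UG]
3. ∠RFU = 56°  [△ULF]
4. ∠FUR = 58°  [△URF]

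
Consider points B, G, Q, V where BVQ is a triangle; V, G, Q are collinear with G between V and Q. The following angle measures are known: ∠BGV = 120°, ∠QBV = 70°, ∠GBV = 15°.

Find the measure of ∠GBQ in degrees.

∠GBQ = 55°

1. ∠BVG = 45°  [△BVG]
2. ∠BGQ = 60°  [linear pair at G on VQ]
3. ∠BVQ = 45°  [G on ray VQ]
4. ∠BQV = 65°  [△BVQ]
5. ∠BQG = 65°  [G on ray QV]
6. ∠GBQ = 55°  [△BGQ]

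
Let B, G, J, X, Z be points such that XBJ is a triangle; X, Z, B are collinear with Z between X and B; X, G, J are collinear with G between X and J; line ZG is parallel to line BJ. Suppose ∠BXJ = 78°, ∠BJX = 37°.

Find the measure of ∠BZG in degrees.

1. ∠JBX = 65°  [△XBJ]
2. ∠GZX = 65°  [ZG∥BJ, corresponding at Z]
3. ∠BZG = 115°  [linear pair at Z on XB]

∠BZG = 115°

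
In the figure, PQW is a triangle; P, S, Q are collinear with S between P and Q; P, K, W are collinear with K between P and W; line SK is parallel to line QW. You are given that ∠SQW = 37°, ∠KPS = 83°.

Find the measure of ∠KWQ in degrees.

1. ∠PQW = 37°  [S on ray QP]
2. ∠QPW = 83°  [S on PQ, K on PW]
3. ∠PWQ = 60°  [△PQW]
4. ∠KWQ = 60°  [K on ray WP]

∠KWQ = 60°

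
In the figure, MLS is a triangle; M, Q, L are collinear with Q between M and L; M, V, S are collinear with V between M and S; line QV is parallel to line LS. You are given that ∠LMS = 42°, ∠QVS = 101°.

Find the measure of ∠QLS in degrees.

∠QLS = 59°

1. ∠QMV = 42°  [Q on ML, V on MS]
2. ∠MVQ = 79°  [linear pair at V on MS]
3. ∠MQV = 59°  [△MQV]
4. ∠LQV = 121°  [linear pair at Q on ML]
5. ∠QLS = 59°  [QV∥LS, co-interior at L–Q]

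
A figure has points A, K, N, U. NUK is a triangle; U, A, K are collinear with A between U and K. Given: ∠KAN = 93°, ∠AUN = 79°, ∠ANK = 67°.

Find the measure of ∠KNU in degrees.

1. ∠AKN = 20°  [△NAK]
2. ∠KUN = 79°  [A on ray UK]
3. ∠NKU = 20°  [A on ray KU]
4. ∠KNU = 81°  [△NUK]

∠KNU = 81°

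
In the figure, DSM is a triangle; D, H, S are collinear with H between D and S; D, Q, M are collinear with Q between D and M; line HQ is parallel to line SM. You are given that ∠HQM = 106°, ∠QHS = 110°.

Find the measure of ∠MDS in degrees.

∠MDS = 36°

1. ∠DQH = 74°  [linear pair at Q on DM]
2. ∠DHQ = 70°  [linear pair at H on DS]
3. ∠HDQ = 36°  [△DHQ]
4. ∠MDS = 36°  [H on DS, Q on DM]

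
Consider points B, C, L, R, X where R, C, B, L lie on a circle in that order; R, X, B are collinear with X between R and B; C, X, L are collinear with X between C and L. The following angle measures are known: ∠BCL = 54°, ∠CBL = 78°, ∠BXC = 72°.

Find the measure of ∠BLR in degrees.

1. ∠BLC = 48°  [△CBL]
2. ∠CBR = 54°  [△CXB]
3. ∠BRC = 48°  [same arc CB]
4. ∠BCR = 78°  [△RCB]
5. ∠BLR = 102°  [cyclic RCBL, opposite ∠C+∠L]

∠BLR = 102°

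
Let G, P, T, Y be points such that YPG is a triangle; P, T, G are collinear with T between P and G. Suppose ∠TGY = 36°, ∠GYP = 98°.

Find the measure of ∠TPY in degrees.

1. ∠PGY = 36°  [T on ray GP]
2. ∠GPY = 46°  [△YPG]
3. ∠TPY = 46°  [T on ray PG]

∠TPY = 46°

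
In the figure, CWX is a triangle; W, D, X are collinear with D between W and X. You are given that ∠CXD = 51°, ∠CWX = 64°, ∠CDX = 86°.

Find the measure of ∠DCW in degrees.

∠DCW = 22°

1. ∠CWD = 64°  [D on ray WX]
2. ∠CDW = 94°  [linear pair at D on WX]
3. ∠DCW = 22°  [△CWD]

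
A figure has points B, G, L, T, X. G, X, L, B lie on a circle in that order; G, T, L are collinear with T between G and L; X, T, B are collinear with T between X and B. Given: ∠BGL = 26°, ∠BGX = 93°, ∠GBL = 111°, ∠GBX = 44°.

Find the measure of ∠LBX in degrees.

∠LBX = 67°

1. ∠BXL = 26°  [same arc LB]
2. ∠BLX = 87°  [cyclic GXLB, opposite ∠G+∠L]
3. ∠LBX = 67°  [△XLB]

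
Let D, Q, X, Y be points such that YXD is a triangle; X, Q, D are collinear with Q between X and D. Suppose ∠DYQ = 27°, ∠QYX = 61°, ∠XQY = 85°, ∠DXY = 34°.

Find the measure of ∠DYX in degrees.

1. ∠DQY = 95°  [linear pair at Q on XD]
2. ∠QDY = 58°  [△YQD]
3. ∠XDY = 58°  [Q on ray DX]
4. ∠DYX = 88°  [△YXD]

∠DYX = 88°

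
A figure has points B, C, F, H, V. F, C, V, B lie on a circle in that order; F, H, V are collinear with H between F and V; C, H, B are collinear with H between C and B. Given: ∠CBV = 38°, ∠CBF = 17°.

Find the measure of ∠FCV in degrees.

∠FCV = 125°

1. ∠CFV = 38°  [same arc CV]
2. ∠CVF = 17°  [same arc FC]
3. ∠FCV = 125°  [△FCV]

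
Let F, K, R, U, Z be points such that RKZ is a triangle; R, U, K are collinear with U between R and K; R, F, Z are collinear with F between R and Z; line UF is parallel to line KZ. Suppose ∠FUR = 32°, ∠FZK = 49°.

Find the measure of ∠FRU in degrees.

∠FRU = 99°

1. ∠RKZ = 32°  [UF∥KZ, corresponding at U]
2. ∠KZR = 49°  [F on ray ZR]
3. ∠KRZ = 99°  [△RKZ]
4. ∠FRU = 99°  [U on RK, F on RZ]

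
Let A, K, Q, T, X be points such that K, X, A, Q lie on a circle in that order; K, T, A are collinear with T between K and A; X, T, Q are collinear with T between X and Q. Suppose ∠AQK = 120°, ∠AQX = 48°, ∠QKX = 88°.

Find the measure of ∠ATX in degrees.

1. ∠AXK = 60°  [cyclic KXAQ, opposite ∠X+∠Q]
2. ∠AKX = 48°  [same arc XA]
3. ∠QAX = 92°  [cyclic KXAQ, opposite ∠K+∠A]
4. ∠KAX = 72°  [△KXA]
5. ∠AXQ = 40°  [△XAQ]
6. ∠ATX = 68°  [△XTA]

∠ATX = 68°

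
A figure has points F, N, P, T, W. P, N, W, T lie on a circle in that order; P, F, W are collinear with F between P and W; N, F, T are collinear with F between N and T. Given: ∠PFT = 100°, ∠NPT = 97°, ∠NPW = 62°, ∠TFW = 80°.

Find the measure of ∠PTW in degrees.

1. ∠NWT = 83°  [cyclic PNWT, opposite ∠P+∠W]
2. ∠NTW = 62°  [same arc NW]
3. ∠PWT = 38°  [△WFT]
4. ∠TNW = 35°  [△NWT]
5. ∠TPW = 35°  [same arc WT]
6. ∠PTW = 107°  [△PWT]

∠PTW = 107°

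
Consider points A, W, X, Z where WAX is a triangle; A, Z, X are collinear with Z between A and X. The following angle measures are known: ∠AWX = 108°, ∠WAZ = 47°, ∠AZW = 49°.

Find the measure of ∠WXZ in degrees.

1. ∠WAX = 47°  [Z on ray AX]
2. ∠AXW = 25°  [△WAX]
3. ∠WXZ = 25°  [Z on ray XA]

∠WXZ = 25°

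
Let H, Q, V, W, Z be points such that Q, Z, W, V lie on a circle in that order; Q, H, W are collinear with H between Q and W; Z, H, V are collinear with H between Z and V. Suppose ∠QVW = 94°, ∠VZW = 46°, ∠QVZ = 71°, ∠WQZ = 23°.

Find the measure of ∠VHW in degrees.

∠VHW = 117°

1. ∠VQW = 46°  [same arc WV]
2. ∠QHV = 63°  [△QHV]
3. ∠VHW = 117°  [linear pair at H on QW]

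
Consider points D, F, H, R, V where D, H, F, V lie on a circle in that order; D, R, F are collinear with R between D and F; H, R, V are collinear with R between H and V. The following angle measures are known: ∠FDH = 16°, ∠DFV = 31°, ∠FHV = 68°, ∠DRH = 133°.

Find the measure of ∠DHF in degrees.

∠DHF = 99°

1. ∠FDV = 68°  [same arc FV]
2. ∠DVF = 81°  [△DFV]
3. ∠DHF = 99°  [cyclic DHFV, opposite ∠H+∠V]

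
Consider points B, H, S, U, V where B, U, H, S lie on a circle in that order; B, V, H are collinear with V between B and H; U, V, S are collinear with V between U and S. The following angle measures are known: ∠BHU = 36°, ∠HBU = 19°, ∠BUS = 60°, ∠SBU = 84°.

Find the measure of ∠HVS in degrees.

1. ∠HSU = 19°  [same arc UH]
2. ∠BHS = 60°  [same arc BS]
3. ∠HVS = 101°  [△HVS]

∠HVS = 101°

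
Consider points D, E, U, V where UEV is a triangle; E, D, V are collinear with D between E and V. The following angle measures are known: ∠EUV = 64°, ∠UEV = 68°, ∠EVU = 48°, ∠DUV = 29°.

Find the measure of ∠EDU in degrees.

1. ∠DVU = 48°  [D on ray VE]
2. ∠UDV = 103°  [△UDV]
3. ∠EDU = 77°  [linear pair at D on EV]

∠EDU = 77°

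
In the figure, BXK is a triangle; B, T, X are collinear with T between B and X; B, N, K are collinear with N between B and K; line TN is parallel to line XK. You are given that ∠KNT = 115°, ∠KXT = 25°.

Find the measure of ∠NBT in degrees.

1. ∠BNT = 65°  [linear pair at N on BK]
2. ∠BXK = 25°  [T on ray XB]
3. ∠BKX = 65°  [TN∥XK, corresponding at N]
4. ∠KBX = 90°  [△BXK]
5. ∠NBT = 90°  [T on BX, N on BK]

∠NBT = 90°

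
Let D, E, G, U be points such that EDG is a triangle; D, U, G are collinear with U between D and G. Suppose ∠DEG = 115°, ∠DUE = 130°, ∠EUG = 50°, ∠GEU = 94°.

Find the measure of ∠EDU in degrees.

∠EDU = 29°

1. ∠EGU = 36°  [△EUG]
2. ∠DGE = 36°  [U on ray GD]
3. ∠EDG = 29°  [△EDG]
4. ∠EDU = 29°  [U on ray DG]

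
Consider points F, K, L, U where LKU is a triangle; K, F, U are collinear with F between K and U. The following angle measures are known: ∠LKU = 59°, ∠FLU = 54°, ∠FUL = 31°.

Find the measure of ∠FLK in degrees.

∠FLK = 36°

1. ∠FKL = 59°  [F on ray KU]
2. ∠LFU = 95°  [△LFU]
3. ∠KFL = 85°  [linear pair at F on KU]
4. ∠FLK = 36°  [△LKF]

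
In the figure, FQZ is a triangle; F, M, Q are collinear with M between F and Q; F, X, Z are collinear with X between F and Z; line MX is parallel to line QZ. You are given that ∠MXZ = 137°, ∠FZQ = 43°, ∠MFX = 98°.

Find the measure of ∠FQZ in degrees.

∠FQZ = 39°

1. ∠FXM = 43°  [linear pair at X on FZ]
2. ∠FMX = 39°  [△FMX]
3. ∠FQZ = 39°  [MX∥QZ, corresponding at M]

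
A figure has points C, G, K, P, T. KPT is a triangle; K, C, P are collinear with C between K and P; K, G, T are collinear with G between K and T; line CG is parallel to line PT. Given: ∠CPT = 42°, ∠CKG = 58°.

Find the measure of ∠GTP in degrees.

∠GTP = 80°

1. ∠KPT = 42°  [C on ray PK]
2. ∠PKT = 58°  [C on KP, G on KT]
3. ∠KTP = 80°  [△KPT]
4. ∠GTP = 80°  [G on ray TK]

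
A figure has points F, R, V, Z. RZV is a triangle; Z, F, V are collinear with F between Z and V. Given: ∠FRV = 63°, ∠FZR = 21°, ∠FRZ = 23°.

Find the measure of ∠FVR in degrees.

1. ∠RFZ = 136°  [△RZF]
2. ∠RFV = 44°  [linear pair at F on ZV]
3. ∠FVR = 73°  [△RFV]

∠FVR = 73°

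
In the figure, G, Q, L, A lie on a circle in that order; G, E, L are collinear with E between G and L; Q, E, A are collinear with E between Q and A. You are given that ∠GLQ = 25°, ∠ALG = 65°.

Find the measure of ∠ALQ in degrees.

1. ∠GAQ = 25°  [same arc GQ]
2. ∠AQG = 65°  [same arc GA]
3. ∠AGQ = 90°  [△GQA]
4. ∠ALQ = 90°  [cyclic GQLA, opposite ∠G+∠L]

∠ALQ = 90°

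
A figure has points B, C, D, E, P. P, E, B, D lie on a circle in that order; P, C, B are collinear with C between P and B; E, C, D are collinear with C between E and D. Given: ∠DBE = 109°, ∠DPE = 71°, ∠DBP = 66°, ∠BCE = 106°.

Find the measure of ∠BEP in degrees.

1. ∠DEP = 66°  [same arc PD]
2. ∠ECP = 74°  [linear pair at C on PB]
3. ∠EDP = 43°  [△PED]
4. ∠BPE = 40°  [△PCE]
5. ∠EBP = 43°  [same arc PE]
6. ∠BEP = 97°  [△PEB]

∠BEP = 97°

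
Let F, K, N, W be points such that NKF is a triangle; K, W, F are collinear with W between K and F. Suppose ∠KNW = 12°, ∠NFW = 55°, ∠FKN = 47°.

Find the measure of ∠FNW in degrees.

1. ∠NKW = 47°  [W on ray KF]
2. ∠KWN = 121°  [△NKW]
3. ∠FWN = 59°  [linear pair at W on KF]
4. ∠FNW = 66°  [△NWF]

∠FNW = 66°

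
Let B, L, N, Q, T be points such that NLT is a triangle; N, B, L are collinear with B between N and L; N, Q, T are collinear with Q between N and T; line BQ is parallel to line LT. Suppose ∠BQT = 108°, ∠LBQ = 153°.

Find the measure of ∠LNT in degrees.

1. ∠BQN = 72°  [linear pair at Q on NT]
2. ∠NBQ = 27°  [linear pair at B on NL]
3. ∠BNQ = 81°  [△NBQ]
4. ∠LNT = 81°  [B on NL, Q on NT]

∠LNT = 81°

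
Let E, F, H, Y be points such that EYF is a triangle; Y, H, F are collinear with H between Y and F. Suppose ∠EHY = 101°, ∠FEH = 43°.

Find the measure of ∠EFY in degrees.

1. ∠EHF = 79°  [linear pair at H on YF]
2. ∠EFH = 58°  [△EHF]
3. ∠EFY = 58°  [H on ray FY]

∠EFY = 58°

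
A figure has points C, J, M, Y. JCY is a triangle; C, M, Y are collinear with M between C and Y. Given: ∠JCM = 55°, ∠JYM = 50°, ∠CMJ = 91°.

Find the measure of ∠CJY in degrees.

∠CJY = 75°

1. ∠JCY = 55°  [M on ray CY]
2. ∠CYJ = 50°  [M on ray YC]
3. ∠CJY = 75°  [△JCY]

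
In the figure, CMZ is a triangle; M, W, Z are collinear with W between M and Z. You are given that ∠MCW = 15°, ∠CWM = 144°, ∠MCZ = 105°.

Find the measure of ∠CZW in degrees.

1. ∠CMW = 21°  [△CMW]
2. ∠CMZ = 21°  [W on ray MZ]
3. ∠CZM = 54°  [△CMZ]
4. ∠CZW = 54°  [W on ray ZM]

∠CZW = 54°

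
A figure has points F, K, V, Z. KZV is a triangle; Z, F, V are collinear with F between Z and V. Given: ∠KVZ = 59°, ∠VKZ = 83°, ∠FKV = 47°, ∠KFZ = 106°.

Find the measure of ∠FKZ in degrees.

1. ∠KZV = 38°  [△KZV]
2. ∠FZK = 38°  [F on ray ZV]
3. ∠FKZ = 36°  [△KZF]

∠FKZ = 36°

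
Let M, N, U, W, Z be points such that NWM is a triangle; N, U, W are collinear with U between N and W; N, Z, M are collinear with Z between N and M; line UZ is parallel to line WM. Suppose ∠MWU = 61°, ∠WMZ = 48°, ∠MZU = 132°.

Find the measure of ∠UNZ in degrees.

1. ∠MWN = 61°  [U on ray WN]
2. ∠NZU = 48°  [linear pair at Z on NM]
3. ∠NUZ = 61°  [UZ∥WM, corresponding at U]
4. ∠UNZ = 71°  [△NUZ]

∠UNZ = 71°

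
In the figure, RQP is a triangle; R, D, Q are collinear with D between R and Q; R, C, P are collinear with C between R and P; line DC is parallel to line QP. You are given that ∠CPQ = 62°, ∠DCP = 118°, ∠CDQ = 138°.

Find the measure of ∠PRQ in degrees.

∠PRQ = 76°

1. ∠DCR = 62°  [linear pair at C on RP]
2. ∠CDR = 42°  [linear pair at D on RQ]
3. ∠CRD = 76°  [△RDC]
4. ∠PRQ = 76°  [D on RQ, C on RP]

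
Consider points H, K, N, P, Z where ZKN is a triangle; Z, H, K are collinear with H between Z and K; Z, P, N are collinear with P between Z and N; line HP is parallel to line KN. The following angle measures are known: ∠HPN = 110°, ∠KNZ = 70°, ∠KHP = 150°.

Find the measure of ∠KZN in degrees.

∠KZN = 80°

1. ∠HPZ = 70°  [linear pair at P on ZN]
2. ∠PHZ = 30°  [linear pair at H on ZK]
3. ∠HZP = 80°  [△ZHP]
4. ∠KZN = 80°  [H on ZK, P on ZN]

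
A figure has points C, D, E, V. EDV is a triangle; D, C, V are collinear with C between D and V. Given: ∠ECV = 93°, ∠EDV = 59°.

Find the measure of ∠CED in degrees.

1. ∠DCE = 87°  [linear pair at C on DV]
2. ∠CDE = 59°  [C on ray DV]
3. ∠CED = 34°  [△EDC]

∠CED = 34°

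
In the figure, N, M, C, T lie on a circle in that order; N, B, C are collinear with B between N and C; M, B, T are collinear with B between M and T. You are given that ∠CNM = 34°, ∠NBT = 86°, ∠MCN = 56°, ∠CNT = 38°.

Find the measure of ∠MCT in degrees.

1. ∠CTM = 34°  [same arc MC]
2. ∠CBM = 86°  [vertical angles at B]
3. ∠CMT = 38°  [△MBC]
4. ∠MCT = 108°  [△MCT]

∠MCT = 108°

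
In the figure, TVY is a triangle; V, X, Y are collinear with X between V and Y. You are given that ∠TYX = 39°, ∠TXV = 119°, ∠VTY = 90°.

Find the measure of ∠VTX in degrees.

1. ∠TYV = 39°  [X on ray YV]
2. ∠TVY = 51°  [△TVY]
3. ∠TVX = 51°  [X on ray VY]
4. ∠VTX = 10°  [△TVX]

∠VTX = 10°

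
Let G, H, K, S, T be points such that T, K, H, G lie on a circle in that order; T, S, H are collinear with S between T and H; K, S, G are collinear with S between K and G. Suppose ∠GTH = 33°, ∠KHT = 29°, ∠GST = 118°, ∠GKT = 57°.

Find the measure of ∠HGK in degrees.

∠HGK = 61°

1. ∠GSH = 62°  [linear pair at S on TH]
2. ∠GHT = 57°  [same arc TG]
3. ∠HGK = 61°  [△HSG]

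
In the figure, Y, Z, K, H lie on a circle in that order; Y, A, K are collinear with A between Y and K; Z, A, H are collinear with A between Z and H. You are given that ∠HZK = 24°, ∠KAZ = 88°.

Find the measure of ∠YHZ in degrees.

1. ∠HYK = 24°  [same arc KH]
2. ∠HAY = 88°  [vertical angles at A]
3. ∠YHZ = 68°  [△YAH]

∠YHZ = 68°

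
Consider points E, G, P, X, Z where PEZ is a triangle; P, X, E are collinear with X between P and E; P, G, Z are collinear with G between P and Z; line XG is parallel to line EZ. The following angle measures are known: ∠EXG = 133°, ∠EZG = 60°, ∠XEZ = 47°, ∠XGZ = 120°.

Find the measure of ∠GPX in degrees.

∠GPX = 73°

1. ∠GXP = 47°  [linear pair at X on PE]
2. ∠PGX = 60°  [linear pair at G on PZ]
3. ∠GPX = 73°  [△PXG]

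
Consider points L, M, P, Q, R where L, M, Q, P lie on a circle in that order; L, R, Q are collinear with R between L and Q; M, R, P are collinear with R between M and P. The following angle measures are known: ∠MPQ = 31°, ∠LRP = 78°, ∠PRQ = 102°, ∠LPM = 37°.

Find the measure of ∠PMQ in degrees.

∠PMQ = 65°

1. ∠MRQ = 78°  [vertical angles at R]
2. ∠LQM = 37°  [same arc LM]
3. ∠PMQ = 65°  [△MRQ]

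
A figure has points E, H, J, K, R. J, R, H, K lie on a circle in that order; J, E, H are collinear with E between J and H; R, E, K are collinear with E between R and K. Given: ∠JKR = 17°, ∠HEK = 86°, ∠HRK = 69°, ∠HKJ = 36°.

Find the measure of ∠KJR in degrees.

∠KJR = 88°

1. ∠JHR = 17°  [same arc JR]
2. ∠JER = 86°  [vertical angles at E]
3. ∠HRJ = 144°  [cyclic JRHK, opposite ∠R+∠K]
4. ∠HJR = 19°  [△JRH]
5. ∠JRK = 75°  [△JER]
6. ∠KJR = 88°  [△JRK]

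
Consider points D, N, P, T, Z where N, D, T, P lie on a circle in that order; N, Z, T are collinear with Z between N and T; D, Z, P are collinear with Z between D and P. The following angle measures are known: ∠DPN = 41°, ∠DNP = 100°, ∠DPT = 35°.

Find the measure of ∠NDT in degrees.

1. ∠DTN = 41°  [same arc ND]
2. ∠DNT = 35°  [same arc DT]
3. ∠NDT = 104°  [△NDT]

∠NDT = 104°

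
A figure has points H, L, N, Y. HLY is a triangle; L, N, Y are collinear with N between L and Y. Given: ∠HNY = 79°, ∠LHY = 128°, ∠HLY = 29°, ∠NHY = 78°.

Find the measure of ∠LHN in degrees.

1. ∠HNL = 101°  [linear pair at N on LY]
2. ∠HLN = 29°  [N on ray LY]
3. ∠LHN = 50°  [△HLN]

∠LHN = 50°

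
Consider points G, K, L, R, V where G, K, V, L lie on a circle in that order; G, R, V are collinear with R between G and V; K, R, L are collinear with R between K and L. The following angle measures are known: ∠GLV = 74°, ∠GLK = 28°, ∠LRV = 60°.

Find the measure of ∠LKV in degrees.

∠LKV = 32°

1. ∠GVK = 28°  [same arc GK]
2. ∠GRK = 60°  [vertical angles at R]
3. ∠KRV = 120°  [linear pair at R on GV]
4. ∠LKV = 32°  [△KRV]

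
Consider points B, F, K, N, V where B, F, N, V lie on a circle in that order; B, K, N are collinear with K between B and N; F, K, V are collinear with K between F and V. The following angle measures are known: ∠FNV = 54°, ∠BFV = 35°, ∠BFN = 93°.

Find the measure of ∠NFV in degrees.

1. ∠BNV = 35°  [same arc BV]
2. ∠BVN = 87°  [cyclic BFNV, opposite ∠F+∠V]
3. ∠NBV = 58°  [△BNV]
4. ∠NFV = 58°  [same arc NV]

∠NFV = 58°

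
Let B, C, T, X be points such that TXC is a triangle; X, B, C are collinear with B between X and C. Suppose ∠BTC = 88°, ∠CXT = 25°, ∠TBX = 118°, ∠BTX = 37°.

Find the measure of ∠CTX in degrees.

1. ∠CBT = 62°  [linear pair at B on XC]
2. ∠BCT = 30°  [△TBC]
3. ∠TCX = 30°  [B on ray CX]
4. ∠CTX = 125°  [△TXC]

∠CTX = 125°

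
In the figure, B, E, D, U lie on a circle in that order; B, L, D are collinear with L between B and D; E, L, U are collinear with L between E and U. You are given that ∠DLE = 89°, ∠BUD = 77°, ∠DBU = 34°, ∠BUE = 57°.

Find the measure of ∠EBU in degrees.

∠EBU = 54°

1. ∠BDU = 69°  [△BDU]
2. ∠BEU = 69°  [same arc BU]
3. ∠EBU = 54°  [△BEU]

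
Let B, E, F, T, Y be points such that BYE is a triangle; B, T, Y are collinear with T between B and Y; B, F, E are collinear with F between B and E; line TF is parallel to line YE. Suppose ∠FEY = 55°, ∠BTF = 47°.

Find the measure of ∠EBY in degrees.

∠EBY = 78°

1. ∠BEY = 55°  [F on ray EB]
2. ∠BYE = 47°  [TF∥YE, corresponding at T]
3. ∠EBY = 78°  [△BYE]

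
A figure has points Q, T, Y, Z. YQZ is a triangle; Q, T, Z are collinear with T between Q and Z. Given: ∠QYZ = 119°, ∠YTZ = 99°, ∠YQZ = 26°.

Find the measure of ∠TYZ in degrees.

∠TYZ = 46°

1. ∠QZY = 35°  [△YQZ]
2. ∠TZY = 35°  [T on ray ZQ]
3. ∠TYZ = 46°  [△YTZ]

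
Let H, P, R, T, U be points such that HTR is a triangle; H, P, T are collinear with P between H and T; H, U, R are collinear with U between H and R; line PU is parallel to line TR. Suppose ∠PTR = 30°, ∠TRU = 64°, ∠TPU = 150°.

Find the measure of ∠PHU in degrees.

∠PHU = 86°

1. ∠HRT = 64°  [U on ray RH]
2. ∠HPU = 30°  [linear pair at P on HT]
3. ∠HUP = 64°  [PU∥TR, corresponding at U]
4. ∠PHU = 86°  [△HPU]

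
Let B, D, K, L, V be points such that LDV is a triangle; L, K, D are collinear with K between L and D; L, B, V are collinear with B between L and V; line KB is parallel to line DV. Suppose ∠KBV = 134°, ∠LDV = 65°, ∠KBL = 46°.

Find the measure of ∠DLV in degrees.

1. ∠BKL = 65°  [KB∥DV, corresponding at K]
2. ∠BLK = 69°  [△LKB]
3. ∠DLV = 69°  [K on LD, B on LV]

∠DLV = 69°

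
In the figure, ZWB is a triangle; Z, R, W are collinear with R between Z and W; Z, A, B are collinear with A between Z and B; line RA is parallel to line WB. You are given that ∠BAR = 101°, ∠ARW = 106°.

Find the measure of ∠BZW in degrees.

∠BZW = 27°

1. ∠RAZ = 79°  [linear pair at A on ZB]
2. ∠ARZ = 74°  [linear pair at R on ZW]
3. ∠AZR = 27°  [△ZRA]
4. ∠BZW = 27°  [R on ZW, A on ZB]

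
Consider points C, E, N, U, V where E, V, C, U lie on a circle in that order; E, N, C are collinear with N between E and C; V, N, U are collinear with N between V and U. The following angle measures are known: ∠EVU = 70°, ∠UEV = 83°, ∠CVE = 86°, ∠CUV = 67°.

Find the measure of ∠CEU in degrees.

∠CEU = 16°

1. ∠ECU = 70°  [same arc EU]
2. ∠CUE = 94°  [cyclic EVCU, opposite ∠V+∠U]
3. ∠CEU = 16°  [△ECU]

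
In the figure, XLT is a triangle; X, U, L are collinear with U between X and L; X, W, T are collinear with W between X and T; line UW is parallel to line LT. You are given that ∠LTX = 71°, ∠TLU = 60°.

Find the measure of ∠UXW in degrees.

∠UXW = 49°

1. ∠TLX = 60°  [U on ray LX]
2. ∠LXT = 49°  [△XLT]
3. ∠UXW = 49°  [U on XL, W on XT]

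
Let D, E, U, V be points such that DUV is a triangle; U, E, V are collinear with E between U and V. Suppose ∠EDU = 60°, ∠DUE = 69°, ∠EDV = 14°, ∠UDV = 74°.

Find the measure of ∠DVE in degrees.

∠DVE = 37°

1. ∠DUV = 69°  [E on ray UV]
2. ∠DVU = 37°  [△DUV]
3. ∠DVE = 37°  [E on ray VU]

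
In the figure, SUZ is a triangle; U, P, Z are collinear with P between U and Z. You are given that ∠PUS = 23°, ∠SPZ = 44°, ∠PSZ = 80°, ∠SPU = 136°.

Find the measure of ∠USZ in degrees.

∠USZ = 101°

1. ∠SUZ = 23°  [P on ray UZ]
2. ∠PZS = 56°  [△SPZ]
3. ∠SZU = 56°  [P on ray ZU]
4. ∠USZ = 101°  [△SUZ]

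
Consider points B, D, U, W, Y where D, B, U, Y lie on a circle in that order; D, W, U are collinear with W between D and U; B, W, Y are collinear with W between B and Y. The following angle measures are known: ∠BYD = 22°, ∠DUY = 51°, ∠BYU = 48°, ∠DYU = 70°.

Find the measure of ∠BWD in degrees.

1. ∠DBY = 51°  [same arc DY]
2. ∠BDU = 48°  [same arc BU]
3. ∠BWD = 81°  [△DWB]

∠BWD = 81°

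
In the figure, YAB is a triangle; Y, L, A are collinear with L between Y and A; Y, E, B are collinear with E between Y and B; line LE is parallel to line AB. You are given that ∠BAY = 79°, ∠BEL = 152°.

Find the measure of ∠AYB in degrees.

1. ∠ELY = 79°  [LE∥AB, corresponding at L]
2. ∠LEY = 28°  [linear pair at E on YB]
3. ∠EYL = 73°  [△YLE]
4. ∠AYB = 73°  [L on YA, E on YB]

∠AYB = 73°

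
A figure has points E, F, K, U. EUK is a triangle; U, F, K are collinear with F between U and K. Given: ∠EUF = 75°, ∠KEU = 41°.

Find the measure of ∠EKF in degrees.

1. ∠EUK = 75°  [F on ray UK]
2. ∠EKU = 64°  [△EUK]
3. ∠EKF = 64°  [F on ray KU]

∠EKF = 64°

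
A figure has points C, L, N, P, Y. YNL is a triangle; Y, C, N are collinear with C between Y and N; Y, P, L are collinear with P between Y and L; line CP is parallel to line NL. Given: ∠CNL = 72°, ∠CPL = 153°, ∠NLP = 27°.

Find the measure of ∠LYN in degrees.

∠LYN = 81°

1. ∠LNY = 72°  [C on ray NY]
2. ∠NLY = 27°  [P on ray LY]
3. ∠LYN = 81°  [△YNL]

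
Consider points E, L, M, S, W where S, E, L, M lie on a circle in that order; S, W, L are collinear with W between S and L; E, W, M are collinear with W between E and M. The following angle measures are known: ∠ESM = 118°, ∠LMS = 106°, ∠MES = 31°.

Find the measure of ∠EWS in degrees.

1. ∠EMS = 31°  [△SEM]
2. ∠LES = 74°  [cyclic SELM, opposite ∠E+∠M]
3. ∠ELS = 31°  [same arc SE]
4. ∠ESL = 75°  [△SEL]
5. ∠EWS = 74°  [△SWE]

∠EWS = 74°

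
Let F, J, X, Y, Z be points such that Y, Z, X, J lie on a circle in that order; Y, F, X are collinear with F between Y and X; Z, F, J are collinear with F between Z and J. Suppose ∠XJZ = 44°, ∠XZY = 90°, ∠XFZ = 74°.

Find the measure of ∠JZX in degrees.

1. ∠XYZ = 44°  [same arc ZX]
2. ∠YXZ = 46°  [△YZX]
3. ∠JZX = 60°  [△ZFX]

∠JZX = 60°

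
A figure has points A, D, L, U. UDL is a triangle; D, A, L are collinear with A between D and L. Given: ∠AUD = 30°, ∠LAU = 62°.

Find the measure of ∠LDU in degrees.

∠LDU = 32°

1. ∠DAU = 118°  [linear pair at A on DL]
2. ∠ADU = 32°  [△UDA]
3. ∠LDU = 32°  [A on ray DL]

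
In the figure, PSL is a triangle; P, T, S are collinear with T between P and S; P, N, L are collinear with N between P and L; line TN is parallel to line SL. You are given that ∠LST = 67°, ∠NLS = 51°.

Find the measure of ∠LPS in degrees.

1. ∠LSP = 67°  [T on ray SP]
2. ∠PLS = 51°  [N on ray LP]
3. ∠LPS = 62°  [△PSL]

∠LPS = 62°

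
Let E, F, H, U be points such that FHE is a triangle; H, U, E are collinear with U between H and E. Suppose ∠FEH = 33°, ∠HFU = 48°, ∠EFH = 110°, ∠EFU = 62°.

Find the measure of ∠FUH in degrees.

1. ∠FEU = 33°  [U on ray EH]
2. ∠EUF = 85°  [△FUE]
3. ∠FUH = 95°  [linear pair at U on HE]

∠FUH = 95°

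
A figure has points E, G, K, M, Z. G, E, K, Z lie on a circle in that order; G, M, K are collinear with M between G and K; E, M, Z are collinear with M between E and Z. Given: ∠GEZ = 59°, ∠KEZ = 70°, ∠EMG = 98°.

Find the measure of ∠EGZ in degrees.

∠EGZ = 93°

1. ∠GKZ = 59°  [same arc GZ]
2. ∠KMZ = 98°  [vertical angles at M]
3. ∠EZK = 23°  [△KMZ]
4. ∠EKZ = 87°  [△EKZ]
5. ∠EGZ = 93°  [cyclic GEKZ, opposite ∠G+∠K]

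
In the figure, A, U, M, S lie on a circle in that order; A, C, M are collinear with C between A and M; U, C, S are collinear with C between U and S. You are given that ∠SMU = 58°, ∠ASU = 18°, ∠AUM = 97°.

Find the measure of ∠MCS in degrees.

∠MCS = 75°

1. ∠SAU = 122°  [cyclic AUMS, opposite ∠A+∠M]
2. ∠AMU = 18°  [same arc AU]
3. ∠AUS = 40°  [△AUS]
4. ∠MAU = 65°  [△AUM]
5. ∠AMS = 40°  [same arc AS]
6. ∠MSU = 65°  [same arc UM]
7. ∠MCS = 75°  [△MCS]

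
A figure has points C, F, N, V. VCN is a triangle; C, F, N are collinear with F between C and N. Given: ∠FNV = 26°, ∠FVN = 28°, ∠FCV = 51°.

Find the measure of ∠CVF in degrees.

∠CVF = 75°

1. ∠NFV = 126°  [△VFN]
2. ∠CFV = 54°  [linear pair at F on CN]
3. ∠CVF = 75°  [△VCF]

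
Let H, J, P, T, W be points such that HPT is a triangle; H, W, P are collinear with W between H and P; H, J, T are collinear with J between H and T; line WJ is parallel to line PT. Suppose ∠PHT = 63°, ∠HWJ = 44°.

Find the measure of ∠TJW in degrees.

∠TJW = 107°

1. ∠JHW = 63°  [W on HP, J on HT]
2. ∠HJW = 73°  [△HWJ]
3. ∠TJW = 107°  [linear pair at J on HT]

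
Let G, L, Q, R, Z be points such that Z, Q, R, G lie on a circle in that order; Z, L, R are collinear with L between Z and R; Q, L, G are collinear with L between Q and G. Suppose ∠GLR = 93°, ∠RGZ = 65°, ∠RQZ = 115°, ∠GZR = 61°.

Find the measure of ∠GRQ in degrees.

1. ∠GRZ = 54°  [△ZRG]
2. ∠GQR = 61°  [same arc RG]
3. ∠QGR = 33°  [△RLG]
4. ∠GRQ = 86°  [△QRG]

∠GRQ = 86°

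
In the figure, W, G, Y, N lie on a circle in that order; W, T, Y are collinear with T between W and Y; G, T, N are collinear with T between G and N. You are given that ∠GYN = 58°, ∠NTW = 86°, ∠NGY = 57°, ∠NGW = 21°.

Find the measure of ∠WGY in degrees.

∠WGY = 78°

1. ∠GNY = 65°  [△GYN]
2. ∠GTY = 86°  [vertical angles at T]
3. ∠GYW = 37°  [△GTY]
4. ∠GWY = 65°  [same arc GY]
5. ∠WGY = 78°  [△WGY]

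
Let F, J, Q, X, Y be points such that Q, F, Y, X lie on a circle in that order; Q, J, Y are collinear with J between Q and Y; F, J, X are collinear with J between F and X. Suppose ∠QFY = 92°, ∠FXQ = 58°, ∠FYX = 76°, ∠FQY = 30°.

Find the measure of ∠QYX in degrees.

1. ∠FQX = 104°  [cyclic QFYX, opposite ∠Q+∠Y]
2. ∠QFX = 18°  [△QFX]
3. ∠QYX = 18°  [same arc QX]

∠QYX = 18°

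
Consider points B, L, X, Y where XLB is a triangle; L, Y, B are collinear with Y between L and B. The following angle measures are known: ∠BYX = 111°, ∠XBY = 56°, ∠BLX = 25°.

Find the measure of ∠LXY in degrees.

1. ∠LYX = 69°  [linear pair at Y on LB]
2. ∠XLY = 25°  [Y on ray LB]
3. ∠LXY = 86°  [△XLY]

∠LXY = 86°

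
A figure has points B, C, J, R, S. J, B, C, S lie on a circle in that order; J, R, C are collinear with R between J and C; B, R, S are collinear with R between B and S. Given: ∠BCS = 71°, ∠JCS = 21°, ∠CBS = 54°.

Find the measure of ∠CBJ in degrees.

∠CBJ = 75°

1. ∠BJS = 109°  [cyclic JBCS, opposite ∠J+∠C]
2. ∠BSC = 55°  [△BCS]
3. ∠JBS = 21°  [same arc JS]
4. ∠BSJ = 50°  [△JBS]
5. ∠BJC = 55°  [same arc BC]
6. ∠BCJ = 50°  [same arc JB]
7. ∠CBJ = 75°  [△JBC]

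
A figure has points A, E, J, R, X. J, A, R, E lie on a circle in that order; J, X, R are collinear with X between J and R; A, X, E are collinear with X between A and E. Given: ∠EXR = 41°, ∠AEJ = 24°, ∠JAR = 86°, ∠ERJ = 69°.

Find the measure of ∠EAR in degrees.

∠EAR = 17°

1. ∠AXJ = 41°  [vertical angles at X]
2. ∠ARJ = 24°  [same arc JA]
3. ∠AXR = 139°  [linear pair at X on JR]
4. ∠EAR = 17°  [△AXR]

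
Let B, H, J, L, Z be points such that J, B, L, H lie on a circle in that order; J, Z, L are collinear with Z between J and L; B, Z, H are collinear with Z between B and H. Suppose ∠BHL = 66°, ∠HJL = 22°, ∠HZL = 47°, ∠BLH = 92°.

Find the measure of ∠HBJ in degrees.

1. ∠BJL = 66°  [same arc BL]
2. ∠BZJ = 47°  [vertical angles at Z]
3. ∠HBJ = 67°  [△JZB]

∠HBJ = 67°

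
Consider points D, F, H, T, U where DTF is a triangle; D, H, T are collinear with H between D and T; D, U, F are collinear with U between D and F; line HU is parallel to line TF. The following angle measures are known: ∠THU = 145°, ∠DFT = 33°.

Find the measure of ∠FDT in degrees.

∠FDT = 112°

1. ∠DHU = 35°  [linear pair at H on DT]
2. ∠DUH = 33°  [HU∥TF, corresponding at U]
3. ∠HDU = 112°  [△DHU]
4. ∠FDT = 112°  [H on DT, U on DF]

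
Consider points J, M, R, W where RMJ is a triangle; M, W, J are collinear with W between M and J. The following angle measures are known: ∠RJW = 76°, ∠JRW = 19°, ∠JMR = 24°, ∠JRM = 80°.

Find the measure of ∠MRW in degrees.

1. ∠JWR = 85°  [△RWJ]
2. ∠RMW = 24°  [W on ray MJ]
3. ∠MWR = 95°  [linear pair at W on MJ]
4. ∠MRW = 61°  [△RMW]

∠MRW = 61°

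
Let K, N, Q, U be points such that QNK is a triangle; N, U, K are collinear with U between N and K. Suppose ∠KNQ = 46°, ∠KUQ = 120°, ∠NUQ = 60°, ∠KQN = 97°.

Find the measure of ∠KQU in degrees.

∠KQU = 23°

1. ∠NKQ = 37°  [△QNK]
2. ∠QKU = 37°  [U on ray KN]
3. ∠KQU = 23°  [△QUK]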